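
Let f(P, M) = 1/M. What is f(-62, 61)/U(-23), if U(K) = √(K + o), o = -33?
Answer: -I*√14/1708 ≈ -0.0021907*I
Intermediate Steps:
U(K) = √(-33 + K) (U(K) = √(K - 33) = √(-33 + K))
f(-62, 61)/U(-23) = 1/(61*(√(-33 - 23))) = 1/(61*(√(-56))) = 1/(61*((2*I*√14))) = (-I*√14/28)/61 = -I*√14/1708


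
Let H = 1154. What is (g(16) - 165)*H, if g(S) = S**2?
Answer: 105014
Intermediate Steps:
(g(16) - 165)*H = (16**2 - 165)*1154 = (256 - 165)*1154 = 91*1154 = 105014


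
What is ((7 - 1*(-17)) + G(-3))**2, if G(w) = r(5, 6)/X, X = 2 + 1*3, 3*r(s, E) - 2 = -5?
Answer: 14161/25 ≈ 566.44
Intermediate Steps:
r(s, E) = -1 (r(s, E) = 2/3 + (1/3)*(-5) = 2/3 - 5/3 = -1)
X = 5 (X = 2 + 3 = 5)
G(w) = -1/5
((7 - 1*(-17)) + G(-3))**2 = ((7 - 1*(-17)) - 1/5)**2 = ((7 + 17) - 1/5)**2 = (24 - 1/5)**2 = (119/5)**2 = 14161/25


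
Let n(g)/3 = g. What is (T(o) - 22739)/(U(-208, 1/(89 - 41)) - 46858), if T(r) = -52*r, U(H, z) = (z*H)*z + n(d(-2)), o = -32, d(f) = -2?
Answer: 3034800/6748429 ≈ 0.44970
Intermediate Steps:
n(g) = 3*g
U(H, z) = -6 + H*z² (U(H, z) = (z*H)*z + 3*(-2) = (H*z)*z - 6 = H*z² - 6 = -6 + H*z²)
(T(o) - 22739)/(U(-208, 1/(89 - 41)) - 46858) = (-52*(-32) - 22739)/((-6 - 208/(89 - 41)²) - 46858) = (1664 - 22739)/((-6 - 208*(1/48)²) - 46858) = -21075/((-6 - 208*(1/48)²) - 46858) = -21075/((-6 - 208*1/2304) - 46858) = -21075/((-6 - 13/144) - 46858) = -21075/(-877/144 - 46858) = -21075/(-6748429/144) = -21075*(-144/6748429) = 3034800/6748429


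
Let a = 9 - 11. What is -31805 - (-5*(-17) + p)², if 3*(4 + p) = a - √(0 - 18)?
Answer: -344308/9 + 482*I*√2/3 ≈ -38256.0 + 227.22*I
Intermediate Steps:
a = -2
p = -14/3 - I*√2 (p = -4 + (-2 - √(0 - 18))/3 = -4 + (-2 - √(-18))/3 = -4 + (-2 - 3*I*√2)/3 = -4 + (-⅔ - I*√2) = -14/3 - I*√2 ≈ -4.6667 - 1.4142*I)
-31805 - (-5*(-17) + p)² = -31805 - (-5*(-17) + (-14/3 - I*√2))² = -31805 - (85 + (-14/3 - I*√2))² = -31805 - (241/3 - I*√2)²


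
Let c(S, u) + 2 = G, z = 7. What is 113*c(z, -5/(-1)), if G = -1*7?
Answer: -1017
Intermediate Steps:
G = -7
c(S, u) = -9 (c(S, u) = -2 - 7 = -9)
113*c(z, -5/(-1)) = 113*(-9) = -1017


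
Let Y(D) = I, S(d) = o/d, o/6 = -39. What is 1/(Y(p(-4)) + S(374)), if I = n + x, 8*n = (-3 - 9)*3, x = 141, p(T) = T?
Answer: 374/50817 ≈ 0.0073597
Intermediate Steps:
o = -234 (o = 6*(-39) = -234)
S(d) = -234/d
n = -9/2 (n = ((-3 - 9)*3)/8 = (-12*3)/8 = (1/8)*(-36) = -9/2 ≈ -4.5000)
I = 273/2 (I = -9/2 + 141 = 273/2 ≈ 136.50)
Y(D) = 273/2
1/(Y(p(-4)) + S(374)) = 1/(273/2 - 234/374) = 1/(273/2 - 234*1/374) = 1/(273/2 - 117/187) = 1/(50817/374) = 374/50817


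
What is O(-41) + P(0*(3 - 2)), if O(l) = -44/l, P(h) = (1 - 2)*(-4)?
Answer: 208/41 ≈ 5.0732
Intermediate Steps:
P(h) = 4 (P(h) = -1*(-4) = 4)
O(-41) + P(0*(3 - 2)) = -44/(-41) + 4 = -44*(-1/41) + 4 = 44/41 + 4 = 208/41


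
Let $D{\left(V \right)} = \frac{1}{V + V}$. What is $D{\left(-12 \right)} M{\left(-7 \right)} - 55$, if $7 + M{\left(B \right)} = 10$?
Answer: $- \frac{441}{8} \approx -55.125$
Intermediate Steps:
$D{\left(V \right)} = \frac{1}{2 V}$
$M{\left(B \right)} = 3$ ($M{\left(B \right)} = -7 + 10 = 3$)
$D{\left(-12 \right)} M{\left(-7 \right)} - 55 = \frac{1}{2 \left(-12\right)} 3 - 55 = \frac{1}{2} \left(- \frac{1}{12}\right) 3 - 55 = \left(- \frac{1}{24}\right) 3 - 55 = - \frac{1}{8} - 55 = - \frac{441}{8}$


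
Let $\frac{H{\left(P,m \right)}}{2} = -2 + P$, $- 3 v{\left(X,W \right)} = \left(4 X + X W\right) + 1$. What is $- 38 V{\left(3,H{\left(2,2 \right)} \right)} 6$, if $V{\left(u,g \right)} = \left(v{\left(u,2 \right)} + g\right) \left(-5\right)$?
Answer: $-7220$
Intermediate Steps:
$v{\left(X,W \right)} = - \frac{1}{3} - \frac{4 X}{3} - \frac{W X}{3}$ ($v{\left(X,W \right)} = - \frac{\left(4 X + X W\right) + 1}{3} = - \frac{\left(4 X + W X\right) + 1}{3} = - \frac{1 + 4 X + W X}{3} = - \frac{1}{3} - \frac{4 X}{3} - \frac{W X}{3}$)
$H{\left(P,m \right)} = -4 + 2 P$ ($H{\left(P,m \right)} = 2 \left(-2 + P\right) = -4 + 2 P$)
$V{\left(u,g \right)} = \frac{5}{3} - 5 g + 10 u$ ($V{\left(u,g \right)} = \left(\left(- \frac{1}{3} - \frac{4 u}{3} - \frac{2 u}{3}\right) + g\right) \left(-5\right) = \left(\left(- \frac{1}{3} - 2 u\right) + g\right) \left(-5\right) = \left(- \frac{1}{3} + g - 2 u\right) \left(-5\right) = \frac{5}{3} - 5 g + 10 u$)
$- 38 V{\left(3,H{\left(2,2 \right)} \right)} 6 = - 38 \left(\frac{5}{3} - 5 \left(-4 + 2 \cdot 2\right) + 10 \cdot 3\right) 6 = - 38 \left(\frac{5}{3} - 5 \left(-4 + 4\right) + 30\right) 6 = - 38 \left(\frac{5}{3} - 0 + 30\right) 6 = - 38 \left(\frac{5}{3} + 0 + 30\right) 6 = \left(-38\right) \frac{95}{3} \cdot 6 = \left(- \frac{3610}{3}\right) 6 = -7220$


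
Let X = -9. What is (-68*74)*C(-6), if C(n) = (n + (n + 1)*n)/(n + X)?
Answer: 40256/5 ≈ 8051.2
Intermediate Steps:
C(n) = (n + n*(1 + n))/(-9 + n) (C(n) = (n + (n + 1)*n)/(n - 9) = (n + (1 + n)*n)/(-9 + n) = (n + n*(1 + n))/(-9 + n))
(-68*74)*C(-6) = (-68*74)*(-6*(2 - 6)/(-9 - 6)) = -(-30192)*(-4)/(-15) = -(-30192)*(-1)*(-4)/15 = -5032*(-8/5) = 40256/5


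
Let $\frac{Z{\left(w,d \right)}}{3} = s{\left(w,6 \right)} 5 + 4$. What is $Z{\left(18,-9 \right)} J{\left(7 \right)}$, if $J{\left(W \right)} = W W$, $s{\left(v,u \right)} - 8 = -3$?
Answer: $4263$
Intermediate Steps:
$s{\left(v,u \right)} = 5$ ($s{\left(v,u \right)} = 8 - 3 = 5$)
$J{\left(W \right)} = W^{2}$
$Z{\left(w,d \right)} = 87$ ($Z{\left(w,d \right)} = 3 \left(5 \cdot 5 + 4\right) = 3 \left(25 + 4\right) = 3 \cdot 29 = 87$)
$Z{\left(18,-9 \right)} J{\left(7 \right)} = 87 \cdot 7^{2} = 87 \cdot 49 = 4263$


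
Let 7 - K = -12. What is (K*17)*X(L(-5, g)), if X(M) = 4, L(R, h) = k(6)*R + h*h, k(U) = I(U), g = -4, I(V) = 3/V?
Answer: 1292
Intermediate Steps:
K = 19 (K = 7 - 1*(-12) = 7 + 12 = 19)
k(U) = 3/U
L(R, h) = h² + R/2 (L(R, h) = (3/6)*R + h*h = (3*(⅙))*R + h² = R/2 + h² = h² + R/2)
(K*17)*X(L(-5, g)) = (19*17)*4 = 323*4 = 1292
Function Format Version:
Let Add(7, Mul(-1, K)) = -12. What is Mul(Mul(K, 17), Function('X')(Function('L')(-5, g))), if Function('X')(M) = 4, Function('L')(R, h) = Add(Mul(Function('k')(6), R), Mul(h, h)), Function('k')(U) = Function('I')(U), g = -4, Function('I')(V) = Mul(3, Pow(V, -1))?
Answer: 1292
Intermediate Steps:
K = 19 (K = Add(7, Mul(-1, -12)) = Add(7, 12) = 19)
Function('k')(U) = Mul(3, Pow(U, -1))
Function('L')(R, h) = Add(Pow(h, 2), Mul(Rational(1, 2), R)) (Function('L')(R, h) = Add(Mul(Mul(3, Pow(6, -1)), R), Mul(h, h)) = Add(Mul(Mul(3, Rational(1, 6)), R), Pow(h, 2)) = Add(Mul(Rational(1, 2), R), Pow(h, 2)) = Add(Pow(h, 2), Mul(Rational(1, 2), R)))
Mul(Mul(K, 17), Function('X')(Function('L')(-5, g))) = Mul(Mul(19, 17), 4) = Mul(323, 4) = 1292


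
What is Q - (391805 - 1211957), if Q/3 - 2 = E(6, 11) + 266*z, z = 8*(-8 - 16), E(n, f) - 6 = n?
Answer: 666978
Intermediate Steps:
E(n, f) = 6 + n
z = -192 (z = 8*(-24) = -192)
Q = -153174 (Q = 6 + 3*((6 + 6) + 266*(-192)) = 6 + 3*(12 - 51072) = 6 + 3*(-51060) = 6 - 153180 = -153174)
Q - (391805 - 1211957) = -153174 - (391805 - 1211957) = -153174 - 1*(-820152) = -153174 + 820152 = 666978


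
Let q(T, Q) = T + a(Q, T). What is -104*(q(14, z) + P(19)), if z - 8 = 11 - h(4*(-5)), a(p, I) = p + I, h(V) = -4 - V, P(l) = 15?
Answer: -4784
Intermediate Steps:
a(p, I) = I + p
z = 3 (z = 8 + (11 - (-4 - 4*(-5))) = 8 + (11 - (-4 - 1*(-20))) = 8 + (11 - (-4 + 20)) = 8 + (11 - 1*16) = 8 + (11 - 16) = 8 - 5 = 3)
q(T, Q) = Q + 2*T (q(T, Q) = T + (T + Q) = T + (Q + T) = Q + 2*T)
-104*(q(14, z) + P(19)) = -104*((3 + 2*14) + 15) = -104*((3 + 28) + 15) = -104*(31 + 15) = -104*46 = -4784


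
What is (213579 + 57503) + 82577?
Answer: 353659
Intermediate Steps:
(213579 + 57503) + 82577 = 271082 + 82577 = 353659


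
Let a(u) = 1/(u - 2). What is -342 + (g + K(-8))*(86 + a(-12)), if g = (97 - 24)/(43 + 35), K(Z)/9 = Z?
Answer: -2347231/364 ≈ -6448.4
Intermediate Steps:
K(Z) = 9*Z
a(u) = 1/(-2 + u)
g = 73/78 ≈ 0.93590
-342 + (g + K(-8))*(86 + a(-12)) = -342 + (73/78 + 9*(-8))*(86 + 1/(-2 - 12)) = -342 + (73/78 - 72)*(86 + 1/(-14)) = -342 - 5543*(86 - 1/14)/78 = -342 - 5543/78*1203/14 = -342 - 2222743/364 = -2347231/364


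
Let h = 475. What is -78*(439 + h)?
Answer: -71292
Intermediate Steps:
-78*(439 + h) = -78*(439 + 475) = -78*914 = -71292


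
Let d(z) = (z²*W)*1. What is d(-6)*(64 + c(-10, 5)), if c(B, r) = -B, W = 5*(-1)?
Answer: -13320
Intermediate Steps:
W = -5
d(z) = -5*z² (d(z) = (z²*(-5))*1 = -5*z²*1 = -5*z²)
d(-6)*(64 + c(-10, 5)) = (-5*(-6)²)*(64 - 1*(-10)) = (-5*36)*(64 + 10) = -180*74 = -13320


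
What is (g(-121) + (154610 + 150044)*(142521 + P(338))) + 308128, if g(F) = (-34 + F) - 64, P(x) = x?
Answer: 43522873695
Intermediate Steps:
g(F) = -98 + F
(g(-121) + (154610 + 150044)*(142521 + P(338))) + 308128 = ((-98 - 121) + (154610 + 150044)*(142521 + 338)) + 308128 = (-219 + 304654*142859) + 308128 = (-219 + 43522565786) + 308128 = 43522565567 + 308128 = 43522873695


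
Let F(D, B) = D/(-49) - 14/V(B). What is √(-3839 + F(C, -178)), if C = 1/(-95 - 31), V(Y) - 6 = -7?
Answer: I*√330617686/294 ≈ 61.847*I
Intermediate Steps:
V(Y) = -1 (V(Y) = 6 - 7 = -1)
C = -1/126 (C = 1/(-126) = -1/126 ≈ -0.0079365)
F(D, B) = 14 - D/49 (F(D, B) = D/(-49) - 14/(-1) = D*(-1/49) - 14*(-1) = -D/49 + 14 = 14 - D/49)
√(-3839 + F(C, -178)) = √(-3839 + (14 - 1/49*(-1/126))) = √(-3839 + (14 + 1/6174)) = √(-3839 + 86437/6174) = √(-23615549/6174) = I*√330617686/294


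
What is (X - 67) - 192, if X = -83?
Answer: -342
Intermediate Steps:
(X - 67) - 192 = (-83 - 67) - 192 = -150 - 192 = -342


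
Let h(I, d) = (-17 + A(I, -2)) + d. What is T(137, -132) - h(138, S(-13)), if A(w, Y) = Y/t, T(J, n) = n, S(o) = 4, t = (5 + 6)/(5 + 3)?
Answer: -1293/11 ≈ -117.55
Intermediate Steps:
t = 11/8 ≈ 1.3750
A(w, Y) = 8*Y/11 (A(w, Y) = Y/(11/8) = Y*(8/11) = 8*Y/11)
h(I, d) = -203/11 + d (h(I, d) = (-17 + (8/11)*(-2)) + d = (-17 - 16/11) + d = -203/11 + d)
T(137, -132) - h(138, S(-13)) = -132 - (-203/11 + 4) = -132 - 1*(-159/11) = -132 + 159/11 = -1293/11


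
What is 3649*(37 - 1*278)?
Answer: -879409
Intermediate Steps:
3649*(37 - 1*278) = 3649*(37 - 278) = 3649*(-241) = -879409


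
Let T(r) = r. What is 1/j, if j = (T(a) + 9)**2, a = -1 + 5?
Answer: 1/169 ≈ 0.0059172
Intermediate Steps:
a = 4
j = 169 (j = (4 + 9)**2 = 13**2 = 169)
1/j = 1/169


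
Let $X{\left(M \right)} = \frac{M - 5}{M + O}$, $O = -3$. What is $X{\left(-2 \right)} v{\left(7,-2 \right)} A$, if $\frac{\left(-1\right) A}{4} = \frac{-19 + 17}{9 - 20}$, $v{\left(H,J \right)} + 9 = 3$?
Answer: $\frac{336}{55} \approx 6.1091$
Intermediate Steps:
$v{\left(H,J \right)} = -6$ ($v{\left(H,J \right)} = -9 + 3 = -6$)
$A = - \frac{8}{11}$ ($A = - 4 \frac{-19 + 17}{9 - 20} = - 4 \left(- \frac{2}{-11}\right) = - 4 \left(\left(-2\right) \left(- \frac{1}{11}\right)\right) = \left(-4\right) \frac{2}{11} = - \frac{8}{11} \approx -0.72727$)
$X{\left(M \right)} = \frac{-5 + M}{-3 + M}$ ($X{\left(M \right)} = \frac{M - 5}{M - 3} = \frac{-5 + M}{-3 + M}$)
$X{\left(-2 \right)} v{\left(7,-2 \right)} A = \frac{-5 - 2}{-3 - 2} \left(-6\right) \left(- \frac{8}{11}\right) = \frac{1}{-5} \left(-7\right) \left(-6\right) \left(- \frac{8}{11}\right) = \left(- \frac{1}{5}\right) \left(-7\right) \left(-6\right) \left(- \frac{8}{11}\right) = \frac{7}{5} \left(-6\right) \left(- \frac{8}{11}\right) = \left(- \frac{42}{5}\right) \left(- \frac{8}{11}\right) = \frac{336}{55}$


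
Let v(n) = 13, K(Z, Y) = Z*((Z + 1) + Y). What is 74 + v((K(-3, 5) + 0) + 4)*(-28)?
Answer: -290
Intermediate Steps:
K(Z, Y) = Z*(1 + Y + Z) (K(Z, Y) = Z*((1 + Z) + Y) = Z*(1 + Y + Z))
74 + v((K(-3, 5) + 0) + 4)*(-28) = 74 + 13*(-28) = 74 - 364 = -290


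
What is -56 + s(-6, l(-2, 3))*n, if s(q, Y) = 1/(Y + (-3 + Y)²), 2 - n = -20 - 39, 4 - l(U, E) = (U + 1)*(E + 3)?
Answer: -3243/59 ≈ -54.966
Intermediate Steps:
l(U, E) = 4 - (1 + U)*(3 + E) (l(U, E) = 4 - (U + 1)*(E + 3) = 4 - (1 + U)*(3 + E))
n = 61 (n = 2 - (-20 - 39) = 2 - 1*(-59) = 2 + 59 = 61)
-56 + s(-6, l(-2, 3))*n = -56 + 61/((1 - 1*3 - 3*(-2) - 1*3*(-2)) + (-3 + (1 - 1*3 - 3*(-2) - 1*3*(-2)))²) = -56 + 61/((1 - 3 + 6 + 6) + (-3 + (1 - 3 + 6 + 6))²) = -56 + 61/(10 + (-3 + 10)²) = -56 + 61/(10 + 7²) = -56 + 61/(10 + 49) = -56 + 61/59 = -3243/59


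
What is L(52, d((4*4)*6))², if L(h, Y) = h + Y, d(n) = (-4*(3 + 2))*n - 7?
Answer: 3515625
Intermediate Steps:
d(n) = -7 - 20*n (d(n) = (-4*5)*n - 7 = -20*n - 7 = -7 - 20*n)
L(h, Y) = Y + h
L(52, d((4*4)*6))² = ((-7 - 20*4*4*6) + 52)² = ((-7 - 320*6) + 52)² = ((-7 - 20*96) + 52)² = ((-7 - 1920) + 52)² = (-1927 + 52)² = (-1875)² = 3515625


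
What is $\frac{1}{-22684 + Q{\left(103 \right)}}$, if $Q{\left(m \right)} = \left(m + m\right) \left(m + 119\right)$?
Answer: $\frac{1}{23048} \approx 4.3388 \cdot 10^{-5}$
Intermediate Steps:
$Q{\left(m \right)} = 2 m \left(119 + m\right)$
$\frac{1}{-22684 + Q{\left(103 \right)}} = \frac{1}{-22684 + 2 \cdot 103 \left(119 + 103\right)} = \frac{1}{-22684 + 2 \cdot 103 \cdot 222} = \frac{1}{-22684 + 45732} = \frac{1}{23048}$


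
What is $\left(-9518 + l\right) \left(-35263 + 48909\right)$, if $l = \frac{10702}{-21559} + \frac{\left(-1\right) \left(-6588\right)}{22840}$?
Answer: $- \frac{7994573166380241}{61550945} \approx -1.2989 \cdot 10^{8}$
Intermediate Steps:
$l = - \frac{25600747}{123101890}$ ($l = 10702 \left(- \frac{1}{21559}\right) + 6588 \cdot \frac{1}{22840} = - \frac{10702}{21559} + \frac{1647}{5710} = - \frac{25600747}{123101890} \approx -0.20796$)
$\left(-9518 + l\right) \left(-35263 + 48909\right) = \left(-9518 - \frac{25600747}{123101890}\right) \left(-35263 + 48909\right) = \left(- \frac{1171709389767}{123101890}\right) 13646 = - \frac{7994573166380241}{61550945}$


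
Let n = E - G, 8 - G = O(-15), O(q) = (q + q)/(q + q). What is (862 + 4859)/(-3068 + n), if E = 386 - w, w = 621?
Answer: -5721/3310 ≈ -1.7284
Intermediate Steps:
O(q) = 1 (O(q) = (2*q)/((2*q)) = (2*q)*(1/(2*q)) = 1)
E = -235 (E = 386 - 1*621 = 386 - 621 = -235)
G = 7 (G = 8 - 1*1 = 8 - 1 = 7)
n = -242 (n = -235 - 1*7 = -235 - 7 = -242)
(862 + 4859)/(-3068 + n) = (862 + 4859)/(-3068 - 242) = 5721/(-3310) = 5721*(-1/3310) = -5721/3310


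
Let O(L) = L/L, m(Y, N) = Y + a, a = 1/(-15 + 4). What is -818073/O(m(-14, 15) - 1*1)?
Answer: -818073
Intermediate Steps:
a = -1/11 (a = 1/(-11) = -1/11 ≈ -0.090909)
m(Y, N) = -1/11 + Y (m(Y, N) = Y - 1/11 = -1/11 + Y)
O(L) = 1
-818073/O(m(-14, 15) - 1*1) = -818073/1 = -818073*1 = -818073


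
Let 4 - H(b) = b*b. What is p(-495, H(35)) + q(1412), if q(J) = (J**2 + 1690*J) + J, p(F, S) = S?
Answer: 4380215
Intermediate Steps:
H(b) = 4 - b**2 (H(b) = 4 - b*b = 4 - b**2)
q(J) = J**2 + 1691*J
p(-495, H(35)) + q(1412) = (4 - 1*35**2) + 1412*(1691 + 1412) = (4 - 1*1225) + 1412*3103 = (4 - 1225) + 4381436 = -1221 + 4381436 = 4380215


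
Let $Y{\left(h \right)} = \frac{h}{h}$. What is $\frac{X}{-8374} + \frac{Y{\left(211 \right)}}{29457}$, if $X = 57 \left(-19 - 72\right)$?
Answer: $\frac{152801833}{246672918} \approx 0.61945$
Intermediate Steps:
$X = -5187$ ($X = 57 \left(-91\right) = -5187$)
$Y{\left(h \right)} = 1$
$\frac{X}{-8374} + \frac{Y{\left(211 \right)}}{29457} = - \frac{5187}{-8374} + 1 \cdot \frac{1}{29457} = \left(-5187\right) \left(- \frac{1}{8374}\right) + 1 \cdot \frac{1}{29457} = \frac{5187}{8374} + \frac{1}{29457} = \frac{152801833}{246672918}$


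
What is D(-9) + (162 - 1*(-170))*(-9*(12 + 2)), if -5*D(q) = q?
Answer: -209151/5 ≈ -41830.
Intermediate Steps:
D(q) = -q/5
D(-9) + (162 - 1*(-170))*(-9*(12 + 2)) = -1/5*(-9) + (162 - 1*(-170))*(-9*(12 + 2)) = 9/5 + (162 + 170)*(-9*14) = 9/5 + 332*(-126) = 9/5 - 41832 = -209151/5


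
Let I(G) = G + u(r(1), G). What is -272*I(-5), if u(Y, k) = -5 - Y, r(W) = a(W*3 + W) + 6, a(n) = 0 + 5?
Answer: 5712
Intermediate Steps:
a(n) = 5
r(W) = 11 (r(W) = 5 + 6 = 11)
I(G) = -16 + G (I(G) = G + (-5 - 1*11) = G + (-5 - 11) = G - 16 = -16 + G)
-272*I(-5) = -272*(-16 - 5) = -272*(-21) = 5712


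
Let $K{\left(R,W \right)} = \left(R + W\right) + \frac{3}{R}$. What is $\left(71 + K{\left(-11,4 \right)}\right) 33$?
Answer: $2103$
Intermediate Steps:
$K{\left(R,W \right)} = R + W + \frac{3}{R}$
$\left(71 + K{\left(-11,4 \right)}\right) 33 = \left(71 + \left(-11 + 4 + \frac{3}{-11}\right)\right) 33 = \left(71 + \left(-11 + 4 + 3 \left(- \frac{1}{11}\right)\right)\right) 33 = \left(71 - \frac{80}{11}\right) 33 = \frac{701}{11} \cdot 33 = 2103$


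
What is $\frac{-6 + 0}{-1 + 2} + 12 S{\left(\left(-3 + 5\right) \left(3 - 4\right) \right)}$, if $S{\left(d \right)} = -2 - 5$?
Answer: $-90$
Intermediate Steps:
$S{\left(d \right)} = -7$ ($S{\left(d \right)} = -2 - 5 = -7$)
$\frac{-6 + 0}{-1 + 2} + 12 S{\left(\left(-3 + 5\right) \left(3 - 4\right) \right)} = \frac{-6 + 0}{-1 + 2} + 12 \left(-7\right) = - \frac{6}{1} - 84 = \left(-6\right) 1 - 84 = -6 - 84 = -90$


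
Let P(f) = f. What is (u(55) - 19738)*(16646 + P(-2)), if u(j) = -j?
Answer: -329434692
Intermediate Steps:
(u(55) - 19738)*(16646 + P(-2)) = (-1*55 - 19738)*(16646 - 2) = (-55 - 19738)*16644 = -19793*16644 = -329434692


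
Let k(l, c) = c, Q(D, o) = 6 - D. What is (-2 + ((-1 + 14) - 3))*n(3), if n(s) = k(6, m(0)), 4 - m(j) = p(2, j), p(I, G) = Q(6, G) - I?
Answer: 48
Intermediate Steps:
p(I, G) = -I (p(I, G) = (6 - 1*6) - I = (6 - 6) - I = 0 - I = -I)
m(j) = 6 (m(j) = 4 - (-1)*2 = 4 - 1*(-2) = 4 + 2 = 6)
n(s) = 6
(-2 + ((-1 + 14) - 3))*n(3) = (-2 + ((-1 + 14) - 3))*6 = (-2 + (13 - 3))*6 = (-2 + 10)*6 = 8*6 = 48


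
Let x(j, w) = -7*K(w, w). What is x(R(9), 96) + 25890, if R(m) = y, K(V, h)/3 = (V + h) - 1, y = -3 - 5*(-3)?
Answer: 21879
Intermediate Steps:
y = 12 (y = -3 + 15 = 12)
K(V, h) = -3 + 3*V + 3*h (K(V, h) = 3*((V + h) - 1) = 3*(-1 + V + h) = -3 + 3*V + 3*h)
R(m) = 12
x(j, w) = 21 - 42*w (x(j, w) = -7*(-3 + 3*w + 3*w) = -7*(-3 + 6*w) = 21 - 42*w)
x(R(9), 96) + 25890 = (21 - 42*96) + 25890 = (21 - 4032) + 25890 = -4011 + 25890 = 21879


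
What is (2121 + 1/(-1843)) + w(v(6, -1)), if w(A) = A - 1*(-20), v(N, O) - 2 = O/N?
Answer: 23695445/11058 ≈ 2142.8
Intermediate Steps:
v(N, O) = 2 + O/N
w(A) = 20 + A (w(A) = A + 20 = 20 + A)
(2121 + 1/(-1843)) + w(v(6, -1)) = (2121 + 1/(-1843)) + (20 + (2 - 1/6)) = (2121 - 1/1843) + (20 + (2 - 1*⅙)) = 3909002/1843 + (20 + (2 - ⅙)) = 3909002/1843 + (20 + 11/6) = 3909002/1843 + 131/6 = 23695445/11058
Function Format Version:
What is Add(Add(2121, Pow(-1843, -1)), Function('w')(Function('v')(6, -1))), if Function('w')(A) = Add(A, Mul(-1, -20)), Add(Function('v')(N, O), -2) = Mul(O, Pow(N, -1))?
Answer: Rational(23695445, 11058) ≈ 2142.8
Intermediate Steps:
Function('v')(N, O) = Add(2, Mul(O, Pow(N, -1)))
Function('w')(A) = Add(20, A) (Function('w')(A) = Add(A, 20) = Add(20, A))
Add(Add(2121, Pow(-1843, -1)), Function('w')(Function('v')(6, -1))) = Add(Add(2121, Pow(-1843, -1)), Add(20, Add(2, Mul(-1, Pow(6, -1))))) = Add(Add(2121, Rational(-1, 1843)), Add(20, Add(2, Mul(-1, Rational(1, 6))))) = Add(Rational(3909002, 1843), Add(20, Add(2, Rational(-1, 6)))) = Add(Rational(3909002, 1843), Add(20, Rational(11, 6))) = Add(Rational(3909002, 1843), Rational(131, 6)) = Rational(23695445, 11058)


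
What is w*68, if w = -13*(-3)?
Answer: 2652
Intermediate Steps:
w = 39
w*68 = 39*68 = 2652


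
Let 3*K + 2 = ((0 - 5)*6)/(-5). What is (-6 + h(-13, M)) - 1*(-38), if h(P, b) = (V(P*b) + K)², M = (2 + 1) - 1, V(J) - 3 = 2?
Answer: 649/9 ≈ 72.111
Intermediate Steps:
V(J) = 5 (V(J) = 3 + 2 = 5)
M = 2 (M = 3 - 1 = 2)
K = 4/3 (K = -⅔ + (((0 - 5)*6)/(-5))/3 = -⅔ + (-5*6*(-⅕))/3 = -⅔ + (-30*(-⅕))/3 = -⅔ + (⅓)*6 = -⅔ + 2 = 4/3 ≈ 1.3333)
h(P, b) = 361/9 (h(P, b) = (5 + 4/3)² = (19/3)² = 361/9)
(-6 + h(-13, M)) - 1*(-38) = (-6 + 361/9) - 1*(-38) = 307/9 + 38 = 649/9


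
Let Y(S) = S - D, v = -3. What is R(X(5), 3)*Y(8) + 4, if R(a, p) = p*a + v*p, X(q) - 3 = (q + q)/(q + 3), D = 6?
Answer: 23/2 ≈ 11.500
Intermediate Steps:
X(q) = 3 + 2*q/(3 + q) (X(q) = 3 + (q + q)/(q + 3) = 3 + (2*q)/(3 + q) = 3 + 2*q/(3 + q))
R(a, p) = -3*p + a*p (R(a, p) = p*a - 3*p = a*p - 3*p = -3*p + a*p)
Y(S) = -6 + S (Y(S) = S - 1*6 = S - 6 = -6 + S)
R(X(5), 3)*Y(8) + 4 = (3*(-3 + (9 + 5*5)/(3 + 5)))*(-6 + 8) + 4 = (3*(-3 + (9 + 25)/8))*2 + 4 = (3*(-3 + (1/8)*34))*2 + 4 = (3*(-3 + 17/4))*2 + 4 = (3*(5/4))*2 + 4 = (15/4)*2 + 4 = 15/2 + 4 = 23/2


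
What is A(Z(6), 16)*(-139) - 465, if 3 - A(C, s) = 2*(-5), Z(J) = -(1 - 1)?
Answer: -2272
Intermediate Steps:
Z(J) = 0 (Z(J) = -1*0 = 0)
A(C, s) = 13 (A(C, s) = 3 - 2*(-5) = 3 - 1*(-10) = 3 + 10 = 13)
A(Z(6), 16)*(-139) - 465 = 13*(-139) - 465 = -1807 - 465 = -2272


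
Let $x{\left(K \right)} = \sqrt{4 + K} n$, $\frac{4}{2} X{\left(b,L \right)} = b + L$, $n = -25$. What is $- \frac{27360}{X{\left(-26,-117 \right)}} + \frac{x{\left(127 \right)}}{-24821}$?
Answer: $\frac{54720}{143} + \frac{25 \sqrt{131}}{24821} \approx 382.67$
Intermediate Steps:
$X{\left(b,L \right)} = \frac{L}{2} + \frac{b}{2}$ ($X{\left(b,L \right)} = \frac{b + L}{2} = \frac{L + b}{2} = \frac{L}{2} + \frac{b}{2}$)
$x{\left(K \right)} = - 25 \sqrt{4 + K}$ ($x{\left(K \right)} = \sqrt{4 + K} \left(-25\right) = - 25 \sqrt{4 + K}$)
$- \frac{27360}{X{\left(-26,-117 \right)}} + \frac{x{\left(127 \right)}}{-24821} = - \frac{27360}{\frac{1}{2} \left(-117\right) + \frac{1}{2} \left(-26\right)} + \frac{\left(-25\right) \sqrt{4 + 127}}{-24821} = - \frac{27360}{- \frac{117}{2} - 13} + - 25 \sqrt{131} \left(- \frac{1}{24821}\right) = - \frac{27360}{- \frac{143}{2}} + \frac{25 \sqrt{131}}{24821} = \left(-27360\right) \left(- \frac{2}{143}\right) + \frac{25 \sqrt{131}}{24821} = \frac{54720}{143} + \frac{25 \sqrt{131}}{24821}$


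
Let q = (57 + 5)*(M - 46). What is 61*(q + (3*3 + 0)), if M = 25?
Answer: -78873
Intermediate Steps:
q = -1302 (q = (57 + 5)*(25 - 46) = 62*(-21) = -1302)
61*(q + (3*3 + 0)) = 61*(-1302 + (3*3 + 0)) = 61*(-1302 + (9 + 0)) = 61*(-1302 + 9) = 61*(-1293) = -78873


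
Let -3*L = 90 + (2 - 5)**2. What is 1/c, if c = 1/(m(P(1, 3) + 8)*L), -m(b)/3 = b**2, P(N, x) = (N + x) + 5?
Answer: 28611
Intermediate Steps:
P(N, x) = 5 + N + x
m(b) = -3*b**2
L = -33 (L = -(90 + (2 - 5)**2)/3 = -(90 + (-3)**2)/3 = -(90 + 9)/3 = -1/3*99 = -33)
c = 1/28611 (c = 1/(-3*((5 + 1 + 3) + 8)**2*(-33)) = 1/(-3*(9 + 8)**2*(-33)) = 1/(-3*17**2*(-33)) = 1/(-3*289*(-33)) = 1/(-867*(-33)) = 1/28611 ≈ 3.4952e-5)
1/c = 1/(1/28611) = 28611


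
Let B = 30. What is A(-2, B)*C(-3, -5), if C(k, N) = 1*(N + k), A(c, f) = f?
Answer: -240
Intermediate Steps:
C(k, N) = N + k
A(-2, B)*C(-3, -5) = 30*(-5 - 3) = 30*(-8) = -240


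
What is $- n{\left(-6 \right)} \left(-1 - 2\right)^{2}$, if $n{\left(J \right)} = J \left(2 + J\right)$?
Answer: $-216$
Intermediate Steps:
$- n{\left(-6 \right)} \left(-1 - 2\right)^{2} = - \left(-6\right) \left(2 - 6\right) \left(-1 - 2\right)^{2} = - \left(-6\right) \left(-4\right) \left(-3\right)^{2} = \left(-1\right) 24 \cdot 9 = \left(-24\right) 9 = -216$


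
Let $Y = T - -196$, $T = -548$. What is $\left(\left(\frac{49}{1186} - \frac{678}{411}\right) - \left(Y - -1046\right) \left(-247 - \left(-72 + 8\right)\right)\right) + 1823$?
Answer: $\frac{20931482327}{162482} \approx 1.2882 \cdot 10^{5}$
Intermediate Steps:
$Y = -352$ ($Y = -548 - -196 = -548 + 196 = -352$)
$\left(\left(\frac{49}{1186} - \frac{678}{411}\right) - \left(Y - -1046\right) \left(-247 - \left(-72 + 8\right)\right)\right) + 1823 = \left(\left(\frac{49}{1186} - \frac{678}{411}\right) - \left(-352 - -1046\right) \left(-247 - \left(-72 + 8\right)\right)\right) + 1823 = \left(\left(49 \cdot \frac{1}{1186} - \frac{226}{137}\right) - \left(-352 + 1046\right) \left(-247 - -64\right)\right) + 1823 = \left(\left(\frac{49}{1186} - \frac{226}{137}\right) - 694 \left(-247 - -64\right)\right) + 1823 = \left(- \frac{261323}{162482} - 694 \left(-247 + \left(-120 + 184\right)\right)\right) + 1823 = \left(- \frac{261323}{162482} - 694 \left(-247 + 64\right)\right) + 1823 = \left(- \frac{261323}{162482} - 694 \left(-183\right)\right) + 1823 = \left(- \frac{261323}{162482} - -127002\right) + 1823 = \left(- \frac{261323}{162482} + 127002\right) + 1823 = \frac{20635277641}{162482} + 1823 = \frac{20931482327}{162482}$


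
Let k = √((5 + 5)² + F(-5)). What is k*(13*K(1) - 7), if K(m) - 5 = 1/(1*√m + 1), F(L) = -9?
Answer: 129*√91/2 ≈ 615.29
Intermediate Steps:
K(m) = 5 + 1/(1 + √m) (K(m) = 5 + 1/(1*√m + 1) = 5 + 1/(√m + 1) = 5 + 1/(1 + √m))
k = √91 (k = √((5 + 5)² - 9) = √(10² - 9) = √(100 - 9) = √91 ≈ 9.5394)
k*(13*K(1) - 7) = √91*(13*((6 + 5*√1)/(1 + √1)) - 7) = √91*(13*((6 + 5*1)/(1 + 1)) - 7) = √91*(13*((6 + 5)/2) - 7) = √91*(13*((½)*11) - 7) = √91*(13*(11/2) - 7) = √91*(143/2 - 7) = √91*(129/2) = 129*√91/2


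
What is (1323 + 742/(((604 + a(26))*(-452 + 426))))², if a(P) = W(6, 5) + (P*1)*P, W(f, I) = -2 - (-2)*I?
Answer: 10014458980969/5721664 ≈ 1.7503e+6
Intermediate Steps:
W(f, I) = -2 + 2*I
a(P) = 8 + P² (a(P) = (-2 + 2*5) + (P*1)*P = (-2 + 10) + P*P = 8 + P²)
(1323 + 742/(((604 + a(26))*(-452 + 426))))² = (1323 + 742/(((604 + (8 + 26²))*(-452 + 426))))² = (1323 + 742/(((604 + (8 + 676))*(-26))))² = (1323 + 742/(((604 + 684)*(-26))))² = (1323 + 742/((1288*(-26))))² = (1323 + 742/(-33488))² = (1323 + 742*(-1/33488))² = (1323 - 53/2392)² = (3164563/2392)² = 10014458980969/5721664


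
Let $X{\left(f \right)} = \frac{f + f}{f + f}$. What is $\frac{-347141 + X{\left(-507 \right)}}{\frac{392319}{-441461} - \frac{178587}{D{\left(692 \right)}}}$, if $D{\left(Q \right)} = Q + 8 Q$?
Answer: $\frac{106048149905680}{9031395371} \approx 11742.0$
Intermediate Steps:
$D{\left(Q \right)} = 9 Q$
$X{\left(f \right)} = 1$ ($X{\left(f \right)} = \frac{2 f}{2 f} = 2 f \frac{1}{2 f} = 1$)
$\frac{-347141 + X{\left(-507 \right)}}{\frac{392319}{-441461} - \frac{178587}{D{\left(692 \right)}}} = \frac{-347141 + 1}{\frac{392319}{-441461} - \frac{178587}{9 \cdot 692}} = - \frac{347140}{392319 \left(- \frac{1}{441461}\right) - \frac{178587}{6228}} = - \frac{347140}{- \frac{392319}{441461} - \frac{19843}{692}} = - \frac{347140}{- \frac{9031395371}{305491012}} = \left(-347140\right) \left(- \frac{305491012}{9031395371}\right) = \frac{106048149905680}{9031395371}$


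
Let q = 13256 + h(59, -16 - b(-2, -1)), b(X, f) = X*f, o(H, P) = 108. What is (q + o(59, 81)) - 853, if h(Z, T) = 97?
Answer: 12608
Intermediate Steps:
q = 13353 (q = 13256 + 97 = 13353)
(q + o(59, 81)) - 853 = (13353 + 108) - 853 = 13461 - 853 = 12608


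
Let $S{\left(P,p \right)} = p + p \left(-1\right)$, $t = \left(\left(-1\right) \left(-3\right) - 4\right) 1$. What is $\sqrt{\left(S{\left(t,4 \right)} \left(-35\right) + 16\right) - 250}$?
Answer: $3 i \sqrt{26} \approx 15.297 i$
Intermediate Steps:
$t = -1$ ($t = \left(3 - 4\right) 1 = \left(-1\right) 1 = -1$)
$S{\left(P,p \right)} = 0$ ($S{\left(P,p \right)} = p - p = 0$)
$\sqrt{\left(S{\left(t,4 \right)} \left(-35\right) + 16\right) - 250} = \sqrt{\left(0 \left(-35\right) + 16\right) - 250} = \sqrt{\left(0 + 16\right) - 250} = \sqrt{16 - 250} = \sqrt{-234} = 3 i \sqrt{26}$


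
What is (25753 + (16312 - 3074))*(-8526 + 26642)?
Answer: 706360956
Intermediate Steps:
(25753 + (16312 - 3074))*(-8526 + 26642) = (25753 + 13238)*18116 = 38991*18116 = 706360956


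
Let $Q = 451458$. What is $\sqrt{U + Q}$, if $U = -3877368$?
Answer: $i \sqrt{3425910} \approx 1850.9 i$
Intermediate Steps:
$\sqrt{U + Q} = \sqrt{-3877368 + 451458} = \sqrt{-3425910} = i \sqrt{3425910}$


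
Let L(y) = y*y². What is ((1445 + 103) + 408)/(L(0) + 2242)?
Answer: 978/1121 ≈ 0.87244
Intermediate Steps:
L(y) = y³
((1445 + 103) + 408)/(L(0) + 2242) = ((1445 + 103) + 408)/(0³ + 2242) = (1548 + 408)/(0 + 2242) = 1956/2242 = 1956*(1/2242) = 978/1121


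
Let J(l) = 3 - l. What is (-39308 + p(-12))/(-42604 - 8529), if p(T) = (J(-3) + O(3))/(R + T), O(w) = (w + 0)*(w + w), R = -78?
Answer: 589624/766995 ≈ 0.76875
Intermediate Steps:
O(w) = 2*w² (O(w) = w*(2*w) = 2*w²)
p(T) = 24/(-78 + T) (p(T) = ((3 - 1*(-3)) + 2*3²)/(-78 + T) = ((3 + 3) + 2*9)/(-78 + T) = (6 + 18)/(-78 + T) = 24/(-78 + T))
(-39308 + p(-12))/(-42604 - 8529) = (-39308 + 24/(-78 - 12))/(-42604 - 8529) = (-39308 + 24/(-90))/(-51133) = (-39308 + 24*(-1/90))*(-1/51133) = (-39308 - 4/15)*(-1/51133) = -589624/15*(-1/51133) = 589624/766995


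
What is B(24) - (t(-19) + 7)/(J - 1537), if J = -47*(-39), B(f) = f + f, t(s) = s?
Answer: 3555/74 ≈ 48.041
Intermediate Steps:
B(f) = 2*f
J = 1833
B(24) - (t(-19) + 7)/(J - 1537) = 2*24 - (-19 + 7)/(1833 - 1537) = 48 - (-12)/296 = 48 - 1*(-3/74) = 48 + 3/74 = 3555/74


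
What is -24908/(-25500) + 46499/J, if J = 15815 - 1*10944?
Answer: 326762842/31052625 ≈ 10.523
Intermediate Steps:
J = 4871 (J = 15815 - 10944 = 4871)
-24908/(-25500) + 46499/J = -24908/(-25500) + 46499/4871 = -24908*(-1/25500) + 46499*(1/4871) = 6227/6375 + 46499/4871 = 326762842/31052625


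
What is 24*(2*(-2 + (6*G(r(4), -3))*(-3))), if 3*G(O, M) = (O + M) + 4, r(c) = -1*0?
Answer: -384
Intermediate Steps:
r(c) = 0
G(O, M) = 4/3 + M/3 + O/3 (G(O, M) = ((O + M) + 4)/3 = ((M + O) + 4)/3 = (4 + M + O)/3 = 4/3 + M/3 + O/3)
24*(2*(-2 + (6*G(r(4), -3))*(-3))) = 24*(2*(-2 + (6*(4/3 + (1/3)*(-3) + (1/3)*0))*(-3))) = 24*(2*(-2 + (6*(4/3 - 1 + 0))*(-3))) = 24*(2*(-2 + (6*(1/3))*(-3))) = 24*(2*(-2 + 2*(-3))) = 24*(2*(-2 - 6)) = 24*(2*(-8)) = 24*(-16) = -384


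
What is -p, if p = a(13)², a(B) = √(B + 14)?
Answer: -27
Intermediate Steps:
a(B) = √(14 + B)
p = 27 (p = (√(14 + 13))² = (√27)² = (3*√3)² = 27)
-p = -1*27 = -27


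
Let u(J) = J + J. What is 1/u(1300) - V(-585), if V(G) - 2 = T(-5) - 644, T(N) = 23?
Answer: 1609401/2600 ≈ 619.00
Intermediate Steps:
u(J) = 2*J
V(G) = -619 (V(G) = 2 + (23 - 644) = 2 - 621 = -619)
1/u(1300) - V(-585) = 1/(2*1300) - 1*(-619) = 1/2600 + 619 = 1609401/2600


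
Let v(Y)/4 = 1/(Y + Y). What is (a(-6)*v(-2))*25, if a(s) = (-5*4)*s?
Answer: -3000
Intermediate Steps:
a(s) = -20*s
v(Y) = 2/Y (v(Y) = 4/(Y + Y) = 4/((2*Y)) = 4*(1/(2*Y)) = 2/Y)
(a(-6)*v(-2))*25 = ((-20*(-6))*(2/(-2)))*25 = (120*(2*(-½)))*25 = (120*(-1))*25 = -120*25 = -3000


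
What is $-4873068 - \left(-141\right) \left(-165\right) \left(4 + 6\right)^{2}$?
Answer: $-7199568$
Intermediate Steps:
$-4873068 - \left(-141\right) \left(-165\right) \left(4 + 6\right)^{2} = -4873068 - 23265 \cdot 10^{2} = -4873068 - 23265 \cdot 100 = -4873068 - 2326500 = -7199568$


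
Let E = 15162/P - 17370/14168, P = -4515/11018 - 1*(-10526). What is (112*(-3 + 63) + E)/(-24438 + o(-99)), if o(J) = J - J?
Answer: -262900624855599/956035775735656 ≈ -0.27499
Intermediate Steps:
P = 16567279/1574 (P = -4515*1/11018 + 10526 = -645/1574 + 10526 = 16567279/1574 ≈ 10526.)
E = 25172756877/117362604436 (E = 15162/(16567279/1574) - 17370/14168 = 15162*(1574/16567279) - 17370*1/14168 = 23864988/16567279 - 8685/7084 = 25172756877/117362604436 ≈ 0.21449)
o(J) = 0
(112*(-3 + 63) + E)/(-24438 + o(-99)) = (112*(-3 + 63) + 25172756877/117362604436)/(-24438 + 0) = (112*60 + 25172756877/117362604436)/(-24438) = (6720 + 25172756877/117362604436)*(-1/24438) = (788701874566797/117362604436)*(-1/24438) = -262900624855599/956035775735656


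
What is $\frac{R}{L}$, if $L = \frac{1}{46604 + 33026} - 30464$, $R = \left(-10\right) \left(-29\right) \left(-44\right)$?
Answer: $\frac{1016078800}{2425848319} \approx 0.41886$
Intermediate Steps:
$R = -12760$ ($R = 290 \left(-44\right) = -12760$)
$L = - \frac{2425848319}{79630}$ ($L = \frac{1}{79630} - 30464 = - \frac{2425848319}{79630} \approx -30464.0$)
$\frac{R}{L} = - \frac{12760}{- \frac{2425848319}{79630}} = \left(-12760\right) \left(- \frac{79630}{2425848319}\right) = \frac{1016078800}{2425848319}$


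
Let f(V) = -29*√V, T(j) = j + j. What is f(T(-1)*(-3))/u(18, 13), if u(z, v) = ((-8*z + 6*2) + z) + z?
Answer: 29*√6/96 ≈ 0.73995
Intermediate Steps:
T(j) = 2*j
u(z, v) = 12 - 6*z (u(z, v) = ((-8*z + 12) + z) + z = ((12 - 8*z) + z) + z = (12 - 7*z) + z = 12 - 6*z)
f(T(-1)*(-3))/u(18, 13) = (-29*√6)/(12 - 6*18) = (-29*√6)/(12 - 108) = -29*√6/(-96) = -29*√6*(-1/96) = 29*√6/96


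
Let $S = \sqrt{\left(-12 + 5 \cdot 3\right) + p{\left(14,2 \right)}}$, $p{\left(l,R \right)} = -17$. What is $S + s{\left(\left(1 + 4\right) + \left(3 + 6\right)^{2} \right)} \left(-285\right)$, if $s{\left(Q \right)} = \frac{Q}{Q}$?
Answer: $-285 + i \sqrt{14} \approx -285.0 + 3.7417 i$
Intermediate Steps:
$s{\left(Q \right)} = 1$
$S = i \sqrt{14}$ ($S = \sqrt{\left(-12 + 5 \cdot 3\right) - 17} = \sqrt{\left(-12 + 15\right) - 17} = \sqrt{3 - 17} = \sqrt{-14} = i \sqrt{14} \approx 3.7417 i$)
$S + s{\left(\left(1 + 4\right) + \left(3 + 6\right)^{2} \right)} \left(-285\right) = i \sqrt{14} + 1 \left(-285\right) = i \sqrt{14} - 285 = -285 + i \sqrt{14}$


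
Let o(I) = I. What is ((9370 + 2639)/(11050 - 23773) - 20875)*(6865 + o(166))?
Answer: -622488727218/4241 ≈ -1.4678e+8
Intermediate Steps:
((9370 + 2639)/(11050 - 23773) - 20875)*(6865 + o(166)) = ((9370 + 2639)/(11050 - 23773) - 20875)*(6865 + 166) = (12009/(-12723) - 20875)*7031 = (12009*(-1/12723) - 20875)*7031 = (-4003/4241 - 20875)*7031 = -88534878/4241*7031 = -622488727218/4241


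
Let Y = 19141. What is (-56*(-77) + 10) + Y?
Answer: 23463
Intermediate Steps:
(-56*(-77) + 10) + Y = (-56*(-77) + 10) + 19141 = (4312 + 10) + 19141 = 4322 + 19141 = 23463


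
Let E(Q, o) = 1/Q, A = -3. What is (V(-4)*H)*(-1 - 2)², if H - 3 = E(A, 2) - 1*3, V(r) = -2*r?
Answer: -24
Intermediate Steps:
E(Q, o) = 1/Q
H = -⅓ (H = 3 + (1/(-3) - 1*3) = 3 + (-⅓ - 3) = 3 - 10/3 = -⅓ ≈ -0.33333)
(V(-4)*H)*(-1 - 2)² = (-2*(-4)*(-⅓))*(-1 - 2)² = (8*(-⅓))*(-3)² = -8/3*9 = -24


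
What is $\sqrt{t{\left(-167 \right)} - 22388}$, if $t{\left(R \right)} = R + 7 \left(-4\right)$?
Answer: $i \sqrt{22583} \approx 150.28 i$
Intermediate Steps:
$t{\left(R \right)} = -28 + R$ ($t{\left(R \right)} = R - 28 = -28 + R$)
$\sqrt{t{\left(-167 \right)} - 22388} = \sqrt{\left(-28 - 167\right) - 22388} = \sqrt{-195 - 22388} = \sqrt{-22583} = i \sqrt{22583}$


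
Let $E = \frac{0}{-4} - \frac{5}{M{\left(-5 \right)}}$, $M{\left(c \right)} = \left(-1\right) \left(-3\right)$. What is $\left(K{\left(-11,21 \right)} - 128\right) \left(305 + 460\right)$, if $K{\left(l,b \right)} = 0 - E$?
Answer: $-96645$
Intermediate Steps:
$M{\left(c \right)} = 3$
$E = - \frac{5}{3}$ ($E = \frac{0}{-4} - \frac{5}{3} = 0 \left(- \frac{1}{4}\right) - \frac{5}{3} = 0 - \frac{5}{3} = - \frac{5}{3} \approx -1.6667$)
$K{\left(l,b \right)} = \frac{5}{3}$ ($K{\left(l,b \right)} = 0 - - \frac{5}{3} = 0 + \frac{5}{3} = \frac{5}{3}$)
$\left(K{\left(-11,21 \right)} - 128\right) \left(305 + 460\right) = \left(\frac{5}{3} - 128\right) \left(305 + 460\right) = \left(- \frac{379}{3}\right) 765 = -96645$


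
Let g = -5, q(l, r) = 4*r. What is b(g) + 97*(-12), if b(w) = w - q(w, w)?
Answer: -1149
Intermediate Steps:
b(w) = -3*w (b(w) = w - 4*w = -3*w)
b(g) + 97*(-12) = -3*(-5) + 97*(-12) = 15 - 1164 = -1149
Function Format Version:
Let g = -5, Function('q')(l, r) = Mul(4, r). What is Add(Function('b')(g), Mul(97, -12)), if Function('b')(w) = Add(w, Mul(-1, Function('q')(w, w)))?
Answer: -1149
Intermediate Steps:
Function('b')(w) = Mul(-3, w) (Function('b')(w) = Add(w, Mul(-1, Mul(4, w))) = Add(w, Mul(-4, w)) = Mul(-3, w))
Add(Function('b')(g), Mul(97, -12)) = Add(Mul(-3, -5), Mul(97, -12)) = Add(15, -1164) = -1149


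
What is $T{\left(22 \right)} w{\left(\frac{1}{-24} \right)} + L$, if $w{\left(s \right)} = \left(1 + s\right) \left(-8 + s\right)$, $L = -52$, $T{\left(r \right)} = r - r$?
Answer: $-52$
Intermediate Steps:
$T{\left(r \right)} = 0$
$T{\left(22 \right)} w{\left(\frac{1}{-24} \right)} + L = 0 \left(-8 + \left(\frac{1}{-24}\right)^{2} - \frac{7}{-24}\right) - 52 = 0 \left(-8 + \left(- \frac{1}{24}\right)^{2} - - \frac{7}{24}\right) - 52 = 0 \left(-8 + \frac{1}{576} + \frac{7}{24}\right) - 52 = 0 \left(- \frac{4439}{576}\right) - 52 = 0 - 52 = -52$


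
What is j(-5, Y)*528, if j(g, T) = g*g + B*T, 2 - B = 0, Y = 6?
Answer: 19536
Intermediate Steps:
B = 2 (B = 2 - 1*0 = 2 + 0 = 2)
j(g, T) = g² + 2*T (j(g, T) = g*g + 2*T = g² + 2*T)
j(-5, Y)*528 = ((-5)² + 2*6)*528 = (25 + 12)*528 = 37*528 = 19536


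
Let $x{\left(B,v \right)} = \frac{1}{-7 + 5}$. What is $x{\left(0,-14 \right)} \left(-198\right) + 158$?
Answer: $257$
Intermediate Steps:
$x{\left(B,v \right)} = - \frac{1}{2}$ ($x{\left(B,v \right)} = \frac{1}{-2} = - \frac{1}{2}$)
$x{\left(0,-14 \right)} \left(-198\right) + 158 = \left(- \frac{1}{2}\right) \left(-198\right) + 158 = 99 + 158 = 257$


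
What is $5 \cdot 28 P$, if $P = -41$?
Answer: $-5740$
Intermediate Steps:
$5 \cdot 28 P = 5 \cdot 28 \left(-41\right) = 140 \left(-41\right) = -5740$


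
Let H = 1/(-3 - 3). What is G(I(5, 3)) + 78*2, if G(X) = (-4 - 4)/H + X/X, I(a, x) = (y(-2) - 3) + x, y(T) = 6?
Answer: 205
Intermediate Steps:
H = -1/6 (H = 1/(-6) = -1/6 ≈ -0.16667)
I(a, x) = 3 + x (I(a, x) = (6 - 3) + x = 3 + x)
G(X) = 49 (G(X) = (-4 - 4)/(-1/6) + X/X = -8*(-6) + 1 = 48 + 1 = 49)
G(I(5, 3)) + 78*2 = 49 + 78*2 = 49 + 156 = 205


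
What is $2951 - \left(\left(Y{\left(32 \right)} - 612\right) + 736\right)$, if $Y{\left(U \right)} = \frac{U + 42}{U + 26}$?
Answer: $\frac{81946}{29} \approx 2825.7$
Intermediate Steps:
$Y{\left(U \right)} = \frac{42 + U}{26 + U}$
$2951 - \left(\left(Y{\left(32 \right)} - 612\right) + 736\right) = 2951 - \left(\left(\frac{42 + 32}{26 + 32} - 612\right) + 736\right) = 2951 - \left(\left(\frac{1}{58} \cdot 74 - 612\right) + 736\right) = 2951 - \left(\left(\frac{37}{29} - 612\right) + 736\right) = 2951 - \left(- \frac{17711}{29} + 736\right) = 2951 - \frac{3633}{29} = \frac{81946}{29}$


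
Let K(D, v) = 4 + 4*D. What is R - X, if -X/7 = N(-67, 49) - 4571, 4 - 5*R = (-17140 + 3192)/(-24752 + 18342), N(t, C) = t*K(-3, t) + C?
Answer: -447123704/16025 ≈ -27902.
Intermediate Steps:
N(t, C) = C - 8*t (N(t, C) = t*(4 + 4*(-3)) + C = t*(4 - 12) + C = t*(-8) + C = -8*t + C = C - 8*t)
R = 5846/16025 (R = 4/5 - (-17140 + 3192)/(5*(-24752 + 18342)) = 4/5 - (-13948)/(5*(-6410)) = 4/5 - (-13948)*(-1)/(5*6410) = 4/5 - 1/5*6974/3205 = 4/5 - 6974/16025 = 5846/16025 ≈ 0.36481)
X = 27902 (X = -7*((49 - 8*(-67)) - 4571) = -7*((49 + 536) - 4571) = -7*(585 - 4571) = -7*(-3986) = 27902)
R - X = 5846/16025 - 1*27902 = 5846/16025 - 27902 = -447123704/16025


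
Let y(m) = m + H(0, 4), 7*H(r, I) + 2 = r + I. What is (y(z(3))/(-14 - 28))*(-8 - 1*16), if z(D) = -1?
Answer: -20/49 ≈ -0.40816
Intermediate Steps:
H(r, I) = -2/7 + I/7 + r/7 (H(r, I) = -2/7 + (r + I)/7 = -2/7 + (I + r)/7 = -2/7 + (I/7 + r/7) = -2/7 + I/7 + r/7)
y(m) = 2/7 + m (y(m) = m + (-2/7 + (1/7)*4 + (1/7)*0) = m + (-2/7 + 4/7 + 0) = m + 2/7 = 2/7 + m)
(y(z(3))/(-14 - 28))*(-8 - 1*16) = ((2/7 - 1)/(-14 - 28))*(-8 - 1*16) = (-5/7/(-42))*(-8 - 16) = -1/42*(-5/7)*(-24) = (5/294)*(-24) = -20/49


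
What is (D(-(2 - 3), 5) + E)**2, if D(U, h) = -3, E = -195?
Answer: 39204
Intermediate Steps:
(D(-(2 - 3), 5) + E)**2 = (-3 - 195)**2 = (-198)**2 = 39204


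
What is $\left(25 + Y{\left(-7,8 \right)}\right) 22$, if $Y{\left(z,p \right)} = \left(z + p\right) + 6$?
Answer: $704$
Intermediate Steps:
$Y{\left(z,p \right)} = 6 + p + z$ ($Y{\left(z,p \right)} = \left(p + z\right) + 6 = 6 + p + z$)
$\left(25 + Y{\left(-7,8 \right)}\right) 22 = \left(25 + \left(6 + 8 - 7\right)\right) 22 = \left(25 + 7\right) 22 = 32 \cdot 22 = 704$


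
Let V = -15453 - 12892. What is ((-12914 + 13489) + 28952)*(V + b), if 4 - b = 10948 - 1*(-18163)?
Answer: -1696385204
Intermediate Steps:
V = -28345
b = -29107 (b = 4 - (10948 - 1*(-18163)) = 4 - (10948 + 18163) = 4 - 1*29111 = 4 - 29111 = -29107)
((-12914 + 13489) + 28952)*(V + b) = ((-12914 + 13489) + 28952)*(-28345 - 29107) = (575 + 28952)*(-57452) = 29527*(-57452) = -1696385204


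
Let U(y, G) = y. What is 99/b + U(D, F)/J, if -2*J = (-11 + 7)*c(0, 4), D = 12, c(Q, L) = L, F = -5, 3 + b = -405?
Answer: 171/136 ≈ 1.2574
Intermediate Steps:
b = -408 (b = -3 - 405 = -408)
J = 8 (J = -(-11 + 7)*4/2 = -(-2)*4 = -½*(-16) = 8)
99/b + U(D, F)/J = 99/(-408) + 12/8 = 99*(-1/408) + 12*(⅛) = -33/136 + 3/2 = 171/136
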